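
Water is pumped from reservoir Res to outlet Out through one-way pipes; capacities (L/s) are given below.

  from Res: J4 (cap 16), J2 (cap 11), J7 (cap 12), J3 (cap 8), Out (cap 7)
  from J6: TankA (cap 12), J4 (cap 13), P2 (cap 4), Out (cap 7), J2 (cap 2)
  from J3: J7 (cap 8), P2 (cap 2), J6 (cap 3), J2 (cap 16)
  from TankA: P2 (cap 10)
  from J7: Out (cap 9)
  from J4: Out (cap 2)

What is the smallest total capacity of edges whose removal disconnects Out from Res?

21

Augment Res→Out: bottleneck 7, flow now 7.
Augment Res→J7→Out: bottleneck 9, flow now 16.
Augment Res→J4→Out: bottleneck 2, flow now 18.
Augment Res→J3→J6→Out: bottleneck 3, flow now 21.
No augmenting path remains; maximum flow = 21.
By max-flow min-cut, the minimum cut capacity equals the max flow.
In the residual graph, reachable from Res: {Res, J3, J7, J2, J4, P2}.
Min-cut edges: Res→Out (7), J3→J6 (3), J7→Out (9), J4→Out (2); capacity 7 + 3 + 9 + 2 = 21.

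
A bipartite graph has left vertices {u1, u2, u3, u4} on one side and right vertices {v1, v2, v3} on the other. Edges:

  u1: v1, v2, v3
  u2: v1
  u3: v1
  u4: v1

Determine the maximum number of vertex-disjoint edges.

2

Unit-capacity flow: source→left, listed edges, right→sink; max matching = max flow.
Augmenting path u1→v1 (+1); matched 1.
Augmenting path u2→v1→u1→v2 (+1); matched 2.
No augmenting path remains; maximum matching = 2.
König certificate: {u1, v1} is a vertex cover of size 2 (every listed pair touches it), so no matching can be larger.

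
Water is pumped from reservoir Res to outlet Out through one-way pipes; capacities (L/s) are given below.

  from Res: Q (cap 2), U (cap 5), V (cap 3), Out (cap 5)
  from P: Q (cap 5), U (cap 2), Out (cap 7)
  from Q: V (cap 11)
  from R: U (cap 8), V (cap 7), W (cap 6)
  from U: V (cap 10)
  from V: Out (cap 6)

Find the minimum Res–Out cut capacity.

Augment Res→Out: bottleneck 5, flow now 5.
Augment Res→V→Out: bottleneck 3, flow now 8.
Augment Res→Q→V→Out: bottleneck 2, flow now 10.
Augment Res→U→V→Out: bottleneck 1, flow now 11.
No augmenting path remains; maximum flow = 11.
By max-flow min-cut, the minimum cut capacity equals the max flow.
In the residual graph, reachable from Res: {Res, Q, U, V}.
Min-cut edges: Res→Out (5), V→Out (6); capacity 5 + 6 = 11.

11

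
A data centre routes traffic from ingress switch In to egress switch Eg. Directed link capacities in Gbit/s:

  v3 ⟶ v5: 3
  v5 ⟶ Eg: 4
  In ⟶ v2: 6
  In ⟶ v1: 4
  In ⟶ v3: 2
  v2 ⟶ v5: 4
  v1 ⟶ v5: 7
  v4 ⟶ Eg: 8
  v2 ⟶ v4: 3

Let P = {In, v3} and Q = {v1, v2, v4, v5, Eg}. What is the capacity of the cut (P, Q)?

Edges leaving {In, v3}: In→v1 (4), In→v2 (6), v3→v5 (3).
Cut capacity = 4 + 6 + 3 = 13.

13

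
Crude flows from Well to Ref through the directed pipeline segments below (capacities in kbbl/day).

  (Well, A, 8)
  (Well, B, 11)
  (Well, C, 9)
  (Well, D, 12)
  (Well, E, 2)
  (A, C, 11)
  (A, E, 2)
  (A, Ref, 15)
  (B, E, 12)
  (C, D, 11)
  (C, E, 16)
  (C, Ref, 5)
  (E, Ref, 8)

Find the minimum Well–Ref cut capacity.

21

Augment Well→A→Ref: bottleneck 8, flow now 8.
Augment Well→C→Ref: bottleneck 5, flow now 13.
Augment Well→E→Ref: bottleneck 2, flow now 15.
Augment Well→B→E→Ref: bottleneck 6, flow now 21.
No augmenting path remains; maximum flow = 21.
By max-flow min-cut, the minimum cut capacity equals the max flow.
In the residual graph, reachable from Well: {Well, B, C, D, E}.
Min-cut edges: Well→A (8), C→Ref (5), E→Ref (8); capacity 8 + 5 + 8 = 21.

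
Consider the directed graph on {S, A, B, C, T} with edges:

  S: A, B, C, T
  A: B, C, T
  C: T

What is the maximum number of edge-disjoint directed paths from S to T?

3

Assign every edge capacity 1; by Menger, the answer equals the max flow.
Path S→T (+1); total 1.
Path S→A→T (+1); total 2.
Path S→C→T (+1); total 3.
No residual S→T path; max flow = 3.
Certifying cut of size 3: {S→A, S→C, S→T}.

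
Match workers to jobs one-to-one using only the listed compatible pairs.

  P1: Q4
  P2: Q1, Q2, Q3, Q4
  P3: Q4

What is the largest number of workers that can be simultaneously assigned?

Unit-capacity flow: source→left, listed edges, right→sink; max matching = max flow.
Augmenting path P1→Q4 (+1); matched 1.
Augmenting path P2→Q1 (+1); matched 2.
No augmenting path remains; maximum matching = 2.
König certificate: {P2, Q4} is a vertex cover of size 2 (every listed pair touches it), so no matching can be larger.

2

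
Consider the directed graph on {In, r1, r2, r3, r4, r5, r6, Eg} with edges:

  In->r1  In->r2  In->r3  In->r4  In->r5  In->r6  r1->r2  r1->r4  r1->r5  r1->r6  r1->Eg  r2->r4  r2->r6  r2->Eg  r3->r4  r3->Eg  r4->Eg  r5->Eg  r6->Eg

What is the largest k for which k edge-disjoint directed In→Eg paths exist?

Assign every edge capacity 1; by Menger, the answer equals the max flow.
Path In→r1→Eg (+1); total 1.
Path In→r2→Eg (+1); total 2.
Path In→r3→Eg (+1); total 3.
Path In→r4→Eg (+1); total 4.
Path In→r5→Eg (+1); total 5.
Path In→r6→Eg (+1); total 6.
No residual In→Eg path; max flow = 6.
Certifying cut of size 6: {In→r1, In→r2, In→r3, In→r4, In→r5, In→r6}.

6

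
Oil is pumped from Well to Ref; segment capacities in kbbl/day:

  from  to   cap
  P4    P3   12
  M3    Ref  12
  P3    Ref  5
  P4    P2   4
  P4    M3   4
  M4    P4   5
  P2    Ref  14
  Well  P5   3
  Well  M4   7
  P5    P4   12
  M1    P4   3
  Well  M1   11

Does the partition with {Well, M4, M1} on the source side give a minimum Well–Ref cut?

Yes — it is a minimum cut (capacity 11).

Given cut capacity: 3 + 5 + 3 = 11.
Augment Well→M4→P4→P2→Ref: bottleneck 4, flow now 4.
Augment Well→M4→P4→P3→Ref: bottleneck 1, flow now 5.
Augment Well→P5→P4→P3→Ref: bottleneck 3, flow now 8.
Augment Well→M1→P4→P3→Ref: bottleneck 1, flow now 9.
Augment Well→M1→P4→M3→Ref: bottleneck 2, flow now 11.
No augmenting path remains; maximum flow = 11.
Cut capacity 11 equals the max flow, so it is a minimum cut.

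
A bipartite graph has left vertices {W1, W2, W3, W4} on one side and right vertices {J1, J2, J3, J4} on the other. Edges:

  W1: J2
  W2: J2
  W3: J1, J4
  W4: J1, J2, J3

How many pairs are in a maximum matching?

3

Unit-capacity flow: source→left, listed edges, right→sink; max matching = max flow.
Augmenting path W1→J2 (+1); matched 1.
Augmenting path W3→J1 (+1); matched 2.
Augmenting path W4→J3 (+1); matched 3.
No augmenting path remains; maximum matching = 3.
König certificate: {W3, W4, J2} is a vertex cover of size 3 (every listed pair touches it), so no matching can be larger.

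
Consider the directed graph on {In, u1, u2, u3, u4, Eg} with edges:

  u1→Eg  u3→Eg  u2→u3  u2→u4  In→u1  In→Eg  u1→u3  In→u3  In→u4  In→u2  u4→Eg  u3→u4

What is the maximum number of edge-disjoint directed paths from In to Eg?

Assign every edge capacity 1; by Menger, the answer equals the max flow.
Path In→Eg (+1); total 1.
Path In→u1→Eg (+1); total 2.
Path In→u3→Eg (+1); total 3.
Path In→u4→Eg (+1); total 4.
No residual In→Eg path; max flow = 4.
Certifying cut of size 4: {In→Eg, In→u1, u3→Eg, u4→Eg}.

4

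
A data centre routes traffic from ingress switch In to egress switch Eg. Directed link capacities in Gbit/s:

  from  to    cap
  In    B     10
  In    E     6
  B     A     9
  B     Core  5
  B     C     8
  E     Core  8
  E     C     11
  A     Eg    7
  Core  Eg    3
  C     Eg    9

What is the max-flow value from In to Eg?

Augment In→B→A→Eg: bottleneck 7, flow now 7.
Augment In→B→Core→Eg: bottleneck 3, flow now 10.
Augment In→E→C→Eg: bottleneck 6, flow now 16.
No augmenting path remains; maximum flow = 16.
In the residual graph, reachable from In: {In}.
Min-cut edges: In→B (10), In→E (6); capacity 10 + 6 = 16.
This cut is saturated, so no flow can exceed 16.

16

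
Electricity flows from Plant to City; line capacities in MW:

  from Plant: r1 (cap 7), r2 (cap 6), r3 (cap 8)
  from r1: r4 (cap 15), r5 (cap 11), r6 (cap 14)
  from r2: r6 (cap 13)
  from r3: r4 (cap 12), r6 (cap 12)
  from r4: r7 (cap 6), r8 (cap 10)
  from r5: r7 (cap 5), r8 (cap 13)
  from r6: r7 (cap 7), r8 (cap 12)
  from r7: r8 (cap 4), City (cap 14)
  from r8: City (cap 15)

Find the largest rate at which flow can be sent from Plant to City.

Augment Plant→r1→r4→r7→City: bottleneck 6, flow now 6.
Augment Plant→r1→r4→r8→City: bottleneck 1, flow now 7.
Augment Plant→r2→r6→r7→City: bottleneck 6, flow now 13.
Augment Plant→r3→r4→r8→City: bottleneck 8, flow now 21.
No augmenting path remains; maximum flow = 21.
In the residual graph, reachable from Plant: {Plant}.
Min-cut edges: Plant→r1 (7), Plant→r2 (6), Plant→r3 (8); capacity 7 + 6 + 8 = 21.
This cut is saturated, so no flow can exceed 21.

21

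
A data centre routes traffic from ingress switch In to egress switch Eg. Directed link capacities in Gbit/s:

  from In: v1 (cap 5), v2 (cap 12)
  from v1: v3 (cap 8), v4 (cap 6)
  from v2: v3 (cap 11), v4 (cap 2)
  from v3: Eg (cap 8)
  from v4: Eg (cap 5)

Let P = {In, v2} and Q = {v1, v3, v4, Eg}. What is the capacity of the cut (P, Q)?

18

Edges leaving {In, v2}: In→v1 (5), v2→v3 (11), v2→v4 (2).
Cut capacity = 5 + 11 + 2 = 18.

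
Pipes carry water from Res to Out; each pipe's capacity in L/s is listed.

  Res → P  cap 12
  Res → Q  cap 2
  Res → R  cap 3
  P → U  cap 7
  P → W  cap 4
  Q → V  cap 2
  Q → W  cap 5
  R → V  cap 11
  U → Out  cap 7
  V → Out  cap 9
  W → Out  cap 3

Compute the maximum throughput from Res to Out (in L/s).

15

Augment Res→P→U→Out: bottleneck 7, flow now 7.
Augment Res→P→W→Out: bottleneck 3, flow now 10.
Augment Res→Q→V→Out: bottleneck 2, flow now 12.
Augment Res→R→V→Out: bottleneck 3, flow now 15.
No augmenting path remains; maximum flow = 15.
In the residual graph, reachable from Res: {Res, P, W}.
Min-cut edges: Res→Q (2), Res→R (3), P→U (7), W→Out (3); capacity 2 + 3 + 7 + 3 = 15.
This cut is saturated, so no flow can exceed 15.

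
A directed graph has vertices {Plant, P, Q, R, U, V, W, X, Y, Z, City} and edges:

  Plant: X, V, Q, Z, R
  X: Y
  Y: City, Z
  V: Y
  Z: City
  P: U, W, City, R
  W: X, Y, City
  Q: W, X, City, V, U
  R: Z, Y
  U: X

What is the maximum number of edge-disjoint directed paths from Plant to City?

3

Assign every edge capacity 1; by Menger, the answer equals the max flow.
Path Plant→Q→City (+1); total 1.
Path Plant→Z→City (+1); total 2.
Path Plant→R→Y→City (+1); total 3.
No residual Plant→City path; max flow = 3.
Certifying cut of size 3: {Plant→Q, Y→City, Z→City}.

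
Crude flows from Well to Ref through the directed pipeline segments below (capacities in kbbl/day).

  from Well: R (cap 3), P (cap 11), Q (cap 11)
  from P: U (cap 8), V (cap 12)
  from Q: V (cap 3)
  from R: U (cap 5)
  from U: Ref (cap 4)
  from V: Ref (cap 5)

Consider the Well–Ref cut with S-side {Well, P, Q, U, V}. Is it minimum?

Given cut capacity: 3 + 4 + 5 = 12.
Augment Well→P→U→Ref: bottleneck 4, flow now 4.
Augment Well→P→V→Ref: bottleneck 5, flow now 9.
No augmenting path remains; maximum flow = 9.
In the residual graph, reachable from Well: {Well, P, Q, R, U, V}.
Min-cut edges: U→Ref (4), V→Ref (5); capacity 4 + 5 = 9.
Cut capacity 12 exceeds the max flow 9, so it is not minimum.

No — its capacity is 12, but the minimum cut has capacity 9.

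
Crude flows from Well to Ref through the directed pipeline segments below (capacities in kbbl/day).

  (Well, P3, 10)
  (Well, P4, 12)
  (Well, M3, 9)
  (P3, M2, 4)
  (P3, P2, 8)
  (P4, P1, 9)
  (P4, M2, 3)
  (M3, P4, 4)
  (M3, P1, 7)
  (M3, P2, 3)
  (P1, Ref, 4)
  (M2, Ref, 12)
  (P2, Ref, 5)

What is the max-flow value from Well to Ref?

16

Augment Well→P3→M2→Ref: bottleneck 4, flow now 4.
Augment Well→P3→P2→Ref: bottleneck 5, flow now 9.
Augment Well→P4→P1→Ref: bottleneck 4, flow now 13.
Augment Well→P4→M2→Ref: bottleneck 3, flow now 16.
No augmenting path remains; maximum flow = 16.
In the residual graph, reachable from Well: {Well, P3, P4, M3, P1, P2}.
Min-cut edges: P3→M2 (4), P4→M2 (3), P1→Ref (4), P2→Ref (5); capacity 4 + 3 + 4 + 5 = 16.
This cut is saturated, so no flow can exceed 16.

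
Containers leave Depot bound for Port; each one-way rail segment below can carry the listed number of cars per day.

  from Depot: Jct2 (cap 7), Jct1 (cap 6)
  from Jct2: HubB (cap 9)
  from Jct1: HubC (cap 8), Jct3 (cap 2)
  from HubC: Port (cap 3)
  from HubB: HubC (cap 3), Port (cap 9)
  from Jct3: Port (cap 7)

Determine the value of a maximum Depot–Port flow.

Augment Depot→Jct2→HubB→Port: bottleneck 7, flow now 7.
Augment Depot→Jct1→HubC→Port: bottleneck 3, flow now 10.
Augment Depot→Jct1→Jct3→Port: bottleneck 2, flow now 12.
No augmenting path remains; maximum flow = 12.
In the residual graph, reachable from Depot: {Depot, Jct1, HubC}.
Min-cut edges: Depot→Jct2 (7), Jct1→Jct3 (2), HubC→Port (3); capacity 7 + 2 + 3 = 12.
This cut is saturated, so no flow can exceed 12.

12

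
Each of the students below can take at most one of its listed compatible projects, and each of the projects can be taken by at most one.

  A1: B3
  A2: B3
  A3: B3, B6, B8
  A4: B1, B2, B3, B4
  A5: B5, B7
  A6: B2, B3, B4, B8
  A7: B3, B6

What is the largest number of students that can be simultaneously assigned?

6

Unit-capacity flow: source→left, listed edges, right→sink; max matching = max flow.
Augmenting path A1→B3 (+1); matched 1.
Augmenting path A3→B6 (+1); matched 2.
Augmenting path A4→B1 (+1); matched 3.
Augmenting path A5→B5 (+1); matched 4.
Augmenting path A6→B2 (+1); matched 5.
Augmenting path A7→B6→A3→B8 (+1); matched 6.
No augmenting path remains; maximum matching = 6.
König certificate: {A3, A4, A5, A6, A7, B3} is a vertex cover of size 6 (every listed pair touches it), so no matching can be larger.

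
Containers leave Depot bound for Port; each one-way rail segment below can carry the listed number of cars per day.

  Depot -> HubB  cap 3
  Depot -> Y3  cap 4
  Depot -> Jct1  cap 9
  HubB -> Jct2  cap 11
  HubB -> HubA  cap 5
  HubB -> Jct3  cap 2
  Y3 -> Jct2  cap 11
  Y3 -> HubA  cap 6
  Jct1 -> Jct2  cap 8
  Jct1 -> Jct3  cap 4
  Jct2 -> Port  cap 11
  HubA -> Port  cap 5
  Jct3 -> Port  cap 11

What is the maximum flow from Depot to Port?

16

Augment Depot→HubB→Jct2→Port: bottleneck 3, flow now 3.
Augment Depot→Y3→Jct2→Port: bottleneck 4, flow now 7.
Augment Depot→Jct1→Jct2→Port: bottleneck 4, flow now 11.
Augment Depot→Jct1→Jct3→Port: bottleneck 4, flow now 15.
Augment Depot→Jct1→Jct2→HubB→HubA→Port: bottleneck 1, flow now 16. (uses reverse residual edge)
No augmenting path remains; maximum flow = 16.
In the residual graph, reachable from Depot: {Depot}.
Min-cut edges: Depot→HubB (3), Depot→Y3 (4), Depot→Jct1 (9); capacity 3 + 4 + 9 = 16.
This cut is saturated, so no flow can exceed 16.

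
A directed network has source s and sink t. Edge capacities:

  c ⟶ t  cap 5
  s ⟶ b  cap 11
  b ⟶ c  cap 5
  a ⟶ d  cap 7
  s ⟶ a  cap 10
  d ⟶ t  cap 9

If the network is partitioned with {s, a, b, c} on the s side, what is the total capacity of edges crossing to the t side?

Edges leaving {s, a, b, c}: a→d (7), c→t (5).
Cut capacity = 7 + 5 = 12.

12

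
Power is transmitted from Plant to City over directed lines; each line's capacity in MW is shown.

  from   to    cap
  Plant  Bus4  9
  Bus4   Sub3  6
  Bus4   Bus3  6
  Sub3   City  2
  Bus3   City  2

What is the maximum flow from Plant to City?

Augment Plant→Bus4→Sub3→City: bottleneck 2, flow now 2.
Augment Plant→Bus4→Bus3→City: bottleneck 2, flow now 4.
No augmenting path remains; maximum flow = 4.
In the residual graph, reachable from Plant: {Plant, Bus4, Sub3, Bus3}.
Min-cut edges: Sub3→City (2), Bus3→City (2); capacity 2 + 2 = 4.
This cut is saturated, so no flow can exceed 4.

4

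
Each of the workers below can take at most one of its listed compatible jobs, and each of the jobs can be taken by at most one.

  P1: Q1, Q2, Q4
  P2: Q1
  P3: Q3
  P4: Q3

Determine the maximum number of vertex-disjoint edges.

3

Unit-capacity flow: source→left, listed edges, right→sink; max matching = max flow.
Augmenting path P1→Q1 (+1); matched 1.
Augmenting path P3→Q3 (+1); matched 2.
Augmenting path P2→Q1→P1→Q2 (+1); matched 3.
No augmenting path remains; maximum matching = 3.
König certificate: {P1, P2, Q3} is a vertex cover of size 3 (every listed pair touches it), so no matching can be larger.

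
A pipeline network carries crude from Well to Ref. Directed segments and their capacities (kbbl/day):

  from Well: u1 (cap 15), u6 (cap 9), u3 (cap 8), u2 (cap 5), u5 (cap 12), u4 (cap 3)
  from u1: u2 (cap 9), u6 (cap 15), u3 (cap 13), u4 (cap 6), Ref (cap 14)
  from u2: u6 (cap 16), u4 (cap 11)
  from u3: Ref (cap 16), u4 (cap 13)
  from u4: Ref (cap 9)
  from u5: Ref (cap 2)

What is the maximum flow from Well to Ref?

33

Augment Well→u1→Ref: bottleneck 14, flow now 14.
Augment Well→u3→Ref: bottleneck 8, flow now 22.
Augment Well→u4→Ref: bottleneck 3, flow now 25.
Augment Well→u5→Ref: bottleneck 2, flow now 27.
Augment Well→u1→u3→Ref: bottleneck 1, flow now 28.
Augment Well→u2→u4→Ref: bottleneck 5, flow now 33.
No augmenting path remains; maximum flow = 33.
In the residual graph, reachable from Well: {Well, u5, u6}.
Min-cut edges: Well→u1 (15), Well→u2 (5), Well→u3 (8), Well→u4 (3), u5→Ref (2); capacity 15 + 5 + 8 + 3 + 2 = 33.
This cut is saturated, so no flow can exceed 33.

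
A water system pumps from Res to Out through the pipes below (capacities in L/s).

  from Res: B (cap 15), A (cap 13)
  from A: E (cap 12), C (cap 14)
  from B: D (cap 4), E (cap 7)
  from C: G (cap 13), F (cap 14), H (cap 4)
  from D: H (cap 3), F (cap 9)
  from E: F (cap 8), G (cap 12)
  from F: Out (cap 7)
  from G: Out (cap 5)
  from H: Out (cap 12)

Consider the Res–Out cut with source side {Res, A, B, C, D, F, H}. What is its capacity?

51

Edges leaving {Res, A, B, C, D, F, H}: A→E (12), B→E (7), C→G (13), F→Out (7), H→Out (12).
Cut capacity = 12 + 7 + 13 + 7 + 12 = 51.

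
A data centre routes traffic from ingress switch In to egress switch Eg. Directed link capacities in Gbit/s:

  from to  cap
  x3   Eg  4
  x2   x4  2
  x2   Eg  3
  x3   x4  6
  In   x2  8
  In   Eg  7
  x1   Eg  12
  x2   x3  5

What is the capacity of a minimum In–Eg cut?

Augment In→Eg: bottleneck 7, flow now 7.
Augment In→x2→Eg: bottleneck 3, flow now 10.
Augment In→x2→x3→Eg: bottleneck 4, flow now 14.
No augmenting path remains; maximum flow = 14.
By max-flow min-cut, the minimum cut capacity equals the max flow.
In the residual graph, reachable from In: {In, x2, x3, x4}.
Min-cut edges: In→Eg (7), x2→Eg (3), x3→Eg (4); capacity 7 + 3 + 4 = 14.

14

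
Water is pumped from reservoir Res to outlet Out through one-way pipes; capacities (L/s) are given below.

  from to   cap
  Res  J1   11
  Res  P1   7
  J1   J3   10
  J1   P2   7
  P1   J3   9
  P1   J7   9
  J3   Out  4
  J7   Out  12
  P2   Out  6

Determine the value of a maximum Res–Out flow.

Augment Res→J1→J3→Out: bottleneck 4, flow now 4.
Augment Res→J1→P2→Out: bottleneck 6, flow now 10.
Augment Res→P1→J7→Out: bottleneck 7, flow now 17.
No augmenting path remains; maximum flow = 17.
In the residual graph, reachable from Res: {Res, J1, J3, P2}.
Min-cut edges: Res→P1 (7), J3→Out (4), P2→Out (6); capacity 7 + 4 + 6 = 17.
This cut is saturated, so no flow can exceed 17.

17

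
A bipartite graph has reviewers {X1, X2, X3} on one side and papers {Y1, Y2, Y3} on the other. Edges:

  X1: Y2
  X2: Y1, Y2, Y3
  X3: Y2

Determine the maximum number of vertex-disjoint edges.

Unit-capacity flow: source→left, listed edges, right→sink; max matching = max flow.
Augmenting path X1→Y2 (+1); matched 1.
Augmenting path X2→Y1 (+1); matched 2.
No augmenting path remains; maximum matching = 2.
König certificate: {X2, Y2} is a vertex cover of size 2 (every listed pair touches it), so no matching can be larger.

2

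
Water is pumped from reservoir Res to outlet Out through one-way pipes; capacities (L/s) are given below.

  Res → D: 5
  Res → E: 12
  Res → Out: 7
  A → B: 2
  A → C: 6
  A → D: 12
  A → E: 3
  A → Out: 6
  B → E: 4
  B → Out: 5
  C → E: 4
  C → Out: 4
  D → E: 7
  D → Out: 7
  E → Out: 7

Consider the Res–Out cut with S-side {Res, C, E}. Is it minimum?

No — its capacity is 23, but the minimum cut has capacity 19.

Given cut capacity: 5 + 7 + 4 + 7 = 23.
Augment Res→Out: bottleneck 7, flow now 7.
Augment Res→D→Out: bottleneck 5, flow now 12.
Augment Res→E→Out: bottleneck 7, flow now 19.
No augmenting path remains; maximum flow = 19.
In the residual graph, reachable from Res: {Res, E}.
Min-cut edges: Res→D (5), Res→Out (7), E→Out (7); capacity 5 + 7 + 7 = 19.
Cut capacity 23 exceeds the max flow 19, so it is not minimum.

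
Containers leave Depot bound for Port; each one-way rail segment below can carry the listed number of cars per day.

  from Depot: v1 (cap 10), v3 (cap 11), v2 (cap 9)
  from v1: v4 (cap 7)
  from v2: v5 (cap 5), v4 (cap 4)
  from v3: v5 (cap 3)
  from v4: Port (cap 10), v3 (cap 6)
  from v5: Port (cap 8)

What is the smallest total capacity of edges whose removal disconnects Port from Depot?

Augment Depot→v1→v4→Port: bottleneck 7, flow now 7.
Augment Depot→v2→v4→Port: bottleneck 3, flow now 10.
Augment Depot→v2→v5→Port: bottleneck 5, flow now 15.
Augment Depot→v3→v5→Port: bottleneck 3, flow now 18.
No augmenting path remains; maximum flow = 18.
By max-flow min-cut, the minimum cut capacity equals the max flow.
In the residual graph, reachable from Depot: {Depot, v1, v2, v3, v4}.
Min-cut edges: v2→v5 (5), v3→v5 (3), v4→Port (10); capacity 5 + 3 + 10 = 18.

18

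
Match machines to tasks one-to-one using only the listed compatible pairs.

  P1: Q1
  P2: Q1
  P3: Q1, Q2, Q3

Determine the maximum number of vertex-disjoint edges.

2

Unit-capacity flow: source→left, listed edges, right→sink; max matching = max flow.
Augmenting path P1→Q1 (+1); matched 1.
Augmenting path P3→Q2 (+1); matched 2.
No augmenting path remains; maximum matching = 2.
König certificate: {P3, Q1} is a vertex cover of size 2 (every listed pair touches it), so no matching can be larger.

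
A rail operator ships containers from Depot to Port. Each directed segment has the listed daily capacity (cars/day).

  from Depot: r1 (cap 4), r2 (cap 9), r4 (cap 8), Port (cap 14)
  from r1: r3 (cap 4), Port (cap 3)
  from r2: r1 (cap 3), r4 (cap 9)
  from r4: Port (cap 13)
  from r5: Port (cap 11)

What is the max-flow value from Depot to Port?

30

Augment Depot→Port: bottleneck 14, flow now 14.
Augment Depot→r1→Port: bottleneck 3, flow now 17.
Augment Depot→r4→Port: bottleneck 8, flow now 25.
Augment Depot→r2→r4→Port: bottleneck 5, flow now 30.
No augmenting path remains; maximum flow = 30.
In the residual graph, reachable from Depot: {Depot, r1, r2, r3, r4}.
Min-cut edges: Depot→Port (14), r1→Port (3), r4→Port (13); capacity 14 + 3 + 13 = 30.
This cut is saturated, so no flow can exceed 30.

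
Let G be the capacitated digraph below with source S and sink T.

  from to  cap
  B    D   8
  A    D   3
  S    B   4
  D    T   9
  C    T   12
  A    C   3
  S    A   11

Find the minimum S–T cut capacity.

10

Augment S→A→C→T: bottleneck 3, flow now 3.
Augment S→A→D→T: bottleneck 3, flow now 6.
Augment S→B→D→T: bottleneck 4, flow now 10.
No augmenting path remains; maximum flow = 10.
By max-flow min-cut, the minimum cut capacity equals the max flow.
In the residual graph, reachable from S: {S, A}.
Min-cut edges: S→B (4), A→C (3), A→D (3); capacity 4 + 3 + 3 = 10.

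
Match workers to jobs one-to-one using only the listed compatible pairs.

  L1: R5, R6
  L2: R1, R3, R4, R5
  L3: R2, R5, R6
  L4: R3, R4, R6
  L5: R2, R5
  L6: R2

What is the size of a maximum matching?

Unit-capacity flow: source→left, listed edges, right→sink; max matching = max flow.
Augmenting path L1→R5 (+1); matched 1.
Augmenting path L2→R1 (+1); matched 2.
Augmenting path L3→R2 (+1); matched 3.
Augmenting path L4→R3 (+1); matched 4.
Augmenting path L5→R2→L3→R6 (+1); matched 5.
No augmenting path remains; maximum matching = 5.
König certificate: {L2, L4, R2, R5, R6} is a vertex cover of size 5 (every listed pair touches it), so no matching can be larger.

5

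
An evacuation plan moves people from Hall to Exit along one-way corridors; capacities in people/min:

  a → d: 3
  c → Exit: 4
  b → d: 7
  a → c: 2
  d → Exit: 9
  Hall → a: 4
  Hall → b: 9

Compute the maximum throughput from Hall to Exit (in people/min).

Augment Hall→a→c→Exit: bottleneck 2, flow now 2.
Augment Hall→a→d→Exit: bottleneck 2, flow now 4.
Augment Hall→b→d→Exit: bottleneck 7, flow now 11.
No augmenting path remains; maximum flow = 11.
In the residual graph, reachable from Hall: {Hall, b}.
Min-cut edges: Hall→a (4), b→d (7); capacity 4 + 7 = 11.
This cut is saturated, so no flow can exceed 11.

11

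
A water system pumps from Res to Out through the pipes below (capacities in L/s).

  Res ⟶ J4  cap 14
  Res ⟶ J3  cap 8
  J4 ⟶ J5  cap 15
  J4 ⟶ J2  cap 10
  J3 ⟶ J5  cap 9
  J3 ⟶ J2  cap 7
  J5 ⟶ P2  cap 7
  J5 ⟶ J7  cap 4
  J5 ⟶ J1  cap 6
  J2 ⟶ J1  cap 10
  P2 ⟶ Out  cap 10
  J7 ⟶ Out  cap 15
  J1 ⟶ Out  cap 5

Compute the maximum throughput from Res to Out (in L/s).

16

Augment Res→J4→J5→P2→Out: bottleneck 7, flow now 7.
Augment Res→J4→J5→J7→Out: bottleneck 4, flow now 11.
Augment Res→J4→J5→J1→Out: bottleneck 3, flow now 14.
Augment Res→J3→J5→J1→Out: bottleneck 2, flow now 16.
No augmenting path remains; maximum flow = 16.
In the residual graph, reachable from Res: {Res, J4, J3, J5, J2, J1}.
Min-cut edges: J5→P2 (7), J5→J7 (4), J1→Out (5); capacity 7 + 4 + 5 = 16.
This cut is saturated, so no flow can exceed 16.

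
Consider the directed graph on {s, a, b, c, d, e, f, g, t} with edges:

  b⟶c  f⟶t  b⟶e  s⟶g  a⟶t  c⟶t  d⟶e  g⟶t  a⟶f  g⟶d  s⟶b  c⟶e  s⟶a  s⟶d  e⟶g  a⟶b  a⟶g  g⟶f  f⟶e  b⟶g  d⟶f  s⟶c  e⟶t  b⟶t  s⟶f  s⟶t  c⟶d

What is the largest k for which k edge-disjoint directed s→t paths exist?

Assign every edge capacity 1; by Menger, the answer equals the max flow.
Path s→t (+1); total 1.
Path s→a→t (+1); total 2.
Path s→b→t (+1); total 3.
Path s→c→t (+1); total 4.
Path s→f→t (+1); total 5.
Path s→g→t (+1); total 6.
Path s→d→e→t (+1); total 7.
No residual s→t path; max flow = 7.
Certifying cut of size 7: {s→a, s→b, s→c, s→d, s→f, s→g, s→t}.

7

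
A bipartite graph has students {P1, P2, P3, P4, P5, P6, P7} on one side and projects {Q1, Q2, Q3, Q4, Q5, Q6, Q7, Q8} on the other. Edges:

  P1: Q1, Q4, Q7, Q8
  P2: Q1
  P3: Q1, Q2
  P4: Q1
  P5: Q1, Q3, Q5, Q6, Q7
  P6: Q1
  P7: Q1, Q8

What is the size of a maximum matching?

Unit-capacity flow: source→left, listed edges, right→sink; max matching = max flow.
Augmenting path P1→Q1 (+1); matched 1.
Augmenting path P3→Q2 (+1); matched 2.
Augmenting path P5→Q3 (+1); matched 3.
Augmenting path P7→Q8 (+1); matched 4.
Augmenting path P2→Q1→P1→Q4 (+1); matched 5.
No augmenting path remains; maximum matching = 5.
König certificate: {P1, P3, P5, P7, Q1} is a vertex cover of size 5 (every listed pair touches it), so no matching can be larger.

5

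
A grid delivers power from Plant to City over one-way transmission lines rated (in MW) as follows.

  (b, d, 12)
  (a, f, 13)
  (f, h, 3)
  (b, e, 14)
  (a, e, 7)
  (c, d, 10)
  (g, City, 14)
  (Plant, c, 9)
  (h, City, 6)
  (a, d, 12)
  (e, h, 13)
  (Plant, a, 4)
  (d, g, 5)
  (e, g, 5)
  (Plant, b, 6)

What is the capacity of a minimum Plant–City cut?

15

Augment Plant→a→d→g→City: bottleneck 4, flow now 4.
Augment Plant→b→d→g→City: bottleneck 1, flow now 5.
Augment Plant→b→e→g→City: bottleneck 5, flow now 10.
Augment Plant→c→d→a→e→h→City: bottleneck 4, flow now 14. (uses reverse residual edge)
Augment Plant→c→d→b→e→h→City: bottleneck 1, flow now 15. (uses reverse residual edge)
No augmenting path remains; maximum flow = 15.
By max-flow min-cut, the minimum cut capacity equals the max flow.
In the residual graph, reachable from Plant: {Plant, c, d}.
Min-cut edges: Plant→a (4), Plant→b (6), d→g (5); capacity 4 + 6 + 5 = 15.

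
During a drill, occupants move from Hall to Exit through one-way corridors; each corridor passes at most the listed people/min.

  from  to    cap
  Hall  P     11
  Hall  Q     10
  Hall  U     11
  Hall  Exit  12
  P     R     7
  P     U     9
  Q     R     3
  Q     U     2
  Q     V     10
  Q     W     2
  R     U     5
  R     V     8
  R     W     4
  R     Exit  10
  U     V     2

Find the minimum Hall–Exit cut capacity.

22

Augment Hall→Exit: bottleneck 12, flow now 12.
Augment Hall→P→R→Exit: bottleneck 7, flow now 19.
Augment Hall→Q→R→Exit: bottleneck 3, flow now 22.
No augmenting path remains; maximum flow = 22.
By max-flow min-cut, the minimum cut capacity equals the max flow.
In the residual graph, reachable from Hall: {Hall, P, Q, U, V, W}.
Min-cut edges: Hall→Exit (12), P→R (7), Q→R (3); capacity 12 + 7 + 3 = 22.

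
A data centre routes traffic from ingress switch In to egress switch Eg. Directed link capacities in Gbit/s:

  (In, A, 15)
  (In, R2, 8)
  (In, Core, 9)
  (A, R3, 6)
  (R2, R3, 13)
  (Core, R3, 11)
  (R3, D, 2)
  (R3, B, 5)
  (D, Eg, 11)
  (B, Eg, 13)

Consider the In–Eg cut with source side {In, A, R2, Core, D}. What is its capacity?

Edges leaving {In, A, R2, Core, D}: A→R3 (6), R2→R3 (13), Core→R3 (11), D→Eg (11).
Cut capacity = 6 + 13 + 11 + 11 = 41.

41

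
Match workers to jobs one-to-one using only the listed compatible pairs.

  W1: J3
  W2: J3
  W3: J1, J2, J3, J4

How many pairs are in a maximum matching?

Unit-capacity flow: source→left, listed edges, right→sink; max matching = max flow.
Augmenting path W1→J3 (+1); matched 1.
Augmenting path W3→J1 (+1); matched 2.
No augmenting path remains; maximum matching = 2.
König certificate: {W3, J3} is a vertex cover of size 2 (every listed pair touches it), so no matching can be larger.

2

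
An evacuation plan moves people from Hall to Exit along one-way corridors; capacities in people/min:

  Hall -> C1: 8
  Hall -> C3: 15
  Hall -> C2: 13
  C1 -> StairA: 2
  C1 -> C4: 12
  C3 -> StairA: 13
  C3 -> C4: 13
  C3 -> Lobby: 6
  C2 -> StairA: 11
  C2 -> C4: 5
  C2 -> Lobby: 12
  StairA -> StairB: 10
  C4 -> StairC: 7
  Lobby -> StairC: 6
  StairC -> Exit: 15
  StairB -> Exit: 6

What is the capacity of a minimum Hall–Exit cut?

19

Augment Hall→C1→StairA→StairB→Exit: bottleneck 2, flow now 2.
Augment Hall→C1→C4→StairC→Exit: bottleneck 6, flow now 8.
Augment Hall→C3→StairA→StairB→Exit: bottleneck 4, flow now 12.
Augment Hall→C3→C4→StairC→Exit: bottleneck 1, flow now 13.
Augment Hall→C3→Lobby→StairC→Exit: bottleneck 6, flow now 19.
No augmenting path remains; maximum flow = 19.
By max-flow min-cut, the minimum cut capacity equals the max flow.
In the residual graph, reachable from Hall: {Hall, C1, C3, C2, StairA, C4, Lobby, StairB}.
Min-cut edges: C4→StairC (7), Lobby→StairC (6), StairB→Exit (6); capacity 7 + 6 + 6 = 19.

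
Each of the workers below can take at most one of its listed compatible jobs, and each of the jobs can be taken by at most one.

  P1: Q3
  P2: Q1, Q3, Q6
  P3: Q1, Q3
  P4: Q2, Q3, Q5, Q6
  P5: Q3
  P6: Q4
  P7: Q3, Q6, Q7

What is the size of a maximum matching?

Unit-capacity flow: source→left, listed edges, right→sink; max matching = max flow.
Augmenting path P1→Q3 (+1); matched 1.
Augmenting path P2→Q1 (+1); matched 2.
Augmenting path P4→Q2 (+1); matched 3.
Augmenting path P6→Q4 (+1); matched 4.
Augmenting path P7→Q6 (+1); matched 5.
Augmenting path P3→Q1→P2→Q6→P7→Q7 (+1); matched 6.
No augmenting path remains; maximum matching = 6.
König certificate: {P2, P3, P4, P6, P7, Q3} is a vertex cover of size 6 (every listed pair touches it), so no matching can be larger.

6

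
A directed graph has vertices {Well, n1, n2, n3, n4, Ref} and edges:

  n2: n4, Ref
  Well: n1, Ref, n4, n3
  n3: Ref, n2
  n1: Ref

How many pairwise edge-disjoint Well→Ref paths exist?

3

Assign every edge capacity 1; by Menger, the answer equals the max flow.
Path Well→Ref (+1); total 1.
Path Well→n1→Ref (+1); total 2.
Path Well→n3→Ref (+1); total 3.
No residual Well→Ref path; max flow = 3.
Certifying cut of size 3: {Well→Ref, Well→n1, Well→n3}.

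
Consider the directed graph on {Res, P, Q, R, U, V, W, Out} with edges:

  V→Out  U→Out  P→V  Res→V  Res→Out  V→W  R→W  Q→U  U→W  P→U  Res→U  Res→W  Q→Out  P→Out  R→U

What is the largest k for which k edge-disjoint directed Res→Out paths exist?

Assign every edge capacity 1; by Menger, the answer equals the max flow.
Path Res→Out (+1); total 1.
Path Res→U→Out (+1); total 2.
Path Res→V→Out (+1); total 3.
No residual Res→Out path; max flow = 3.
Certifying cut of size 3: {Res→Out, Res→U, Res→V}.

3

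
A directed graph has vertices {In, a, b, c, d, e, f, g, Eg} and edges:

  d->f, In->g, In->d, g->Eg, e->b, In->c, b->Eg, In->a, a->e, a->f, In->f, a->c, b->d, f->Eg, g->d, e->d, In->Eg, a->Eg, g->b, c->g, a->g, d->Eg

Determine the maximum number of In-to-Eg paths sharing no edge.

6

Assign every edge capacity 1; by Menger, the answer equals the max flow.
Path In→Eg (+1); total 1.
Path In→a→Eg (+1); total 2.
Path In→d→Eg (+1); total 3.
Path In→f→Eg (+1); total 4.
Path In→g→Eg (+1); total 5.
Path In→c→g→b→Eg (+1); total 6.
No residual In→Eg path; max flow = 6.
Certifying cut of size 6: {In→Eg, In→a, In→c, In→d, In→f, In→g}.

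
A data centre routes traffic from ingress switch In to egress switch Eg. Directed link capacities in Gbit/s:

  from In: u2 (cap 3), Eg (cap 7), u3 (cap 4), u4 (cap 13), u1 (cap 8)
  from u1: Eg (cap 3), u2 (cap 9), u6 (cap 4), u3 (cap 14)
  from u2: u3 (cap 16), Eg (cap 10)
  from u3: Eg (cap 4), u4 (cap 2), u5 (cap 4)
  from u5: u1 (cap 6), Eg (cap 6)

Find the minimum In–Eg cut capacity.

Augment In→Eg: bottleneck 7, flow now 7.
Augment In→u1→Eg: bottleneck 3, flow now 10.
Augment In→u2→Eg: bottleneck 3, flow now 13.
Augment In→u3→Eg: bottleneck 4, flow now 17.
Augment In→u1→u2→Eg: bottleneck 5, flow now 22.
No augmenting path remains; maximum flow = 22.
By max-flow min-cut, the minimum cut capacity equals the max flow.
In the residual graph, reachable from In: {In, u4}.
Min-cut edges: In→u1 (8), In→u2 (3), In→u3 (4), In→Eg (7); capacity 8 + 3 + 4 + 7 = 22.

22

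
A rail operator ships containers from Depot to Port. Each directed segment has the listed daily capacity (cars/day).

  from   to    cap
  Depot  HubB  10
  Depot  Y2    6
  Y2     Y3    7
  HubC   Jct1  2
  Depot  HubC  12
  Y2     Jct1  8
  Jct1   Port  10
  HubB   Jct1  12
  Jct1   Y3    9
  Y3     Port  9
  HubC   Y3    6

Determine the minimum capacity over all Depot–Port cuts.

Augment Depot→HubC→Jct1→Port: bottleneck 2, flow now 2.
Augment Depot→HubC→Y3→Port: bottleneck 6, flow now 8.
Augment Depot→HubB→Jct1→Port: bottleneck 8, flow now 16.
Augment Depot→Y2→Y3→Port: bottleneck 3, flow now 19.
No augmenting path remains; maximum flow = 19.
By max-flow min-cut, the minimum cut capacity equals the max flow.
In the residual graph, reachable from Depot: {Depot, HubC, HubB, Y2, Jct1, Y3}.
Min-cut edges: Jct1→Port (10), Y3→Port (9); capacity 10 + 9 = 19.

19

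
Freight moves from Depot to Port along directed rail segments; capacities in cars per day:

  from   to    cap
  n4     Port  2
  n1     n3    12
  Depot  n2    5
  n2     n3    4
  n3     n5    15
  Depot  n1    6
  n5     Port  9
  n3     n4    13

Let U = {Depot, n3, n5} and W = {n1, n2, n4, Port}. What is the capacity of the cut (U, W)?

Edges leaving {Depot, n3, n5}: Depot→n1 (6), Depot→n2 (5), n3→n4 (13), n5→Port (9).
Cut capacity = 6 + 5 + 13 + 9 = 33.

33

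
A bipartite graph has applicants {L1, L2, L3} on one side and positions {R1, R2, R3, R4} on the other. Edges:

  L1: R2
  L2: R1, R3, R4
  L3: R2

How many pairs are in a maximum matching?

Unit-capacity flow: source→left, listed edges, right→sink; max matching = max flow.
Augmenting path L1→R2 (+1); matched 1.
Augmenting path L2→R1 (+1); matched 2.
No augmenting path remains; maximum matching = 2.
König certificate: {L2, R2} is a vertex cover of size 2 (every listed pair touches it), so no matching can be larger.

2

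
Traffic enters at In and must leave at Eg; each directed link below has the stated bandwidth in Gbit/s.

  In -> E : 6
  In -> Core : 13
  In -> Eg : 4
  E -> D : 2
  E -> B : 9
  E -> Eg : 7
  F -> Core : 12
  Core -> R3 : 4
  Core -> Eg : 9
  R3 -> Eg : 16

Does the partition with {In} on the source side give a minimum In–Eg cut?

Yes — it is a minimum cut (capacity 23).

Given cut capacity: 6 + 13 + 4 = 23.
Augment In→Eg: bottleneck 4, flow now 4.
Augment In→E→Eg: bottleneck 6, flow now 10.
Augment In→Core→Eg: bottleneck 9, flow now 19.
Augment In→Core→R3→Eg: bottleneck 4, flow now 23.
No augmenting path remains; maximum flow = 23.
Cut capacity 23 equals the max flow, so it is a minimum cut.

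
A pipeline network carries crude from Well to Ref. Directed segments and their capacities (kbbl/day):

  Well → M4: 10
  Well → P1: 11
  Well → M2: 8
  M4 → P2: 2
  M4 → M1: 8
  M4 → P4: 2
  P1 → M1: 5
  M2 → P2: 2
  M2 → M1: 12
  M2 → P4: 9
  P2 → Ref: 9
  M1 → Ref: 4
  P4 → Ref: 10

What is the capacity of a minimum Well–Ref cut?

Augment Well→M4→P2→Ref: bottleneck 2, flow now 2.
Augment Well→M4→M1→Ref: bottleneck 4, flow now 6.
Augment Well→M4→P4→Ref: bottleneck 2, flow now 8.
Augment Well→M2→P2→Ref: bottleneck 2, flow now 10.
Augment Well→M2→P4→Ref: bottleneck 6, flow now 16.
No augmenting path remains; maximum flow = 16.
By max-flow min-cut, the minimum cut capacity equals the max flow.
In the residual graph, reachable from Well: {Well, M4, P1, M1}.
Min-cut edges: Well→M2 (8), M4→P2 (2), M4→P4 (2), M1→Ref (4); capacity 8 + 2 + 2 + 4 = 16.

16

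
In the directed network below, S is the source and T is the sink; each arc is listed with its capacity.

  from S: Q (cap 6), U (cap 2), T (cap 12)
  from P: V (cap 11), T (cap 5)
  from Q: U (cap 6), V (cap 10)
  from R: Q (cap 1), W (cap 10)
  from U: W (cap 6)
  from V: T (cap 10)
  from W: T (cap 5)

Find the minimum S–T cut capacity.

20

Augment S→T: bottleneck 12, flow now 12.
Augment S→Q→V→T: bottleneck 6, flow now 18.
Augment S→U→W→T: bottleneck 2, flow now 20.
No augmenting path remains; maximum flow = 20.
By max-flow min-cut, the minimum cut capacity equals the max flow.
In the residual graph, reachable from S: {S}.
Min-cut edges: S→Q (6), S→U (2), S→T (12); capacity 6 + 2 + 12 = 20.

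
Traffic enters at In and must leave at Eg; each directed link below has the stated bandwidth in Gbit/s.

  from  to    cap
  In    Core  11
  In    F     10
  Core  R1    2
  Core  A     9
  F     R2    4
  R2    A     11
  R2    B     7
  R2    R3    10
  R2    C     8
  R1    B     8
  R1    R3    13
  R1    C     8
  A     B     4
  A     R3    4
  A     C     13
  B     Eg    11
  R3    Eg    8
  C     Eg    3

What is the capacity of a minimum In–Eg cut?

Augment In→Core→R1→B→Eg: bottleneck 2, flow now 2.
Augment In→Core→A→B→Eg: bottleneck 4, flow now 6.
Augment In→Core→A→R3→Eg: bottleneck 4, flow now 10.
Augment In→Core→A→C→Eg: bottleneck 1, flow now 11.
Augment In→F→R2→B→Eg: bottleneck 4, flow now 15.
No augmenting path remains; maximum flow = 15.
By max-flow min-cut, the minimum cut capacity equals the max flow.
In the residual graph, reachable from In: {In, F}.
Min-cut edges: In→Core (11), F→R2 (4); capacity 11 + 4 = 15.

15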